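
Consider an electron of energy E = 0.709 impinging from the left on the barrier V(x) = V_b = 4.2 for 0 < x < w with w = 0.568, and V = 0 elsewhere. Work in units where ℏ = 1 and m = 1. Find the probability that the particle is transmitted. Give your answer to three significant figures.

Since E < V_b the interior solution is evanescent with decay constant κ = √(2m(V_b − E))/ℏ = 2.642.
κw = 1.501, sinh(κw) = 2.131.
Matching ψ, ψ′ at both faces gives T = [1 + V_b² sinh²(κw) / (4E(V_b − E))]⁻¹ = 1/9.093 = 0.110.

T = 0.110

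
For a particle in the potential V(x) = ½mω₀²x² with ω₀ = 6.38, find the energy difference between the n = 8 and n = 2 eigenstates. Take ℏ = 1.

E_n = ℏω₀(n + ½), so ΔE = (8 − 2) ℏω₀ = 6 × 6.38 = 38.28.

ΔE = 38.3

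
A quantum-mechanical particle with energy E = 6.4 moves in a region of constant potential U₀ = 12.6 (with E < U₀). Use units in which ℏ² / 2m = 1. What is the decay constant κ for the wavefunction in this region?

κ = 2.49

Since E < U₀ the TISE in this region is ψ'' = κ²ψ with κ = √(2m(U₀ − E))/ℏ.
κ = √(2 × 0.5 × 6.2) = 2.490.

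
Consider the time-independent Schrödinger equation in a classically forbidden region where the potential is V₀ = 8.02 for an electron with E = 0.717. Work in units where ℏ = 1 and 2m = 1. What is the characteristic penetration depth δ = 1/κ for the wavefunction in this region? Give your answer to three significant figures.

Since E < V₀ the TISE in this region is ψ'' = κ²ψ with κ = √(2m(V₀ − E))/ℏ.
κ = √(2 × 0.5 × 7.303) = 2.702. The penetration depth is δ = 1/κ = 0.370.

δ = 0.370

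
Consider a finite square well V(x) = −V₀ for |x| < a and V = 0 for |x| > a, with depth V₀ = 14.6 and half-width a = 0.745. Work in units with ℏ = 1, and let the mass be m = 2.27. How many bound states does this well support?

N = 4

The dimensionless depth is z₀ = a√(2mV₀)/ℏ = 0.745 × √(66.28) = 6.065.
A new bound state (alternating even/odd) appears each time z₀ passes a multiple of π/2, so N = ⌊2z₀/π⌋ + 1 = ⌊3.861⌋ + 1 = 4.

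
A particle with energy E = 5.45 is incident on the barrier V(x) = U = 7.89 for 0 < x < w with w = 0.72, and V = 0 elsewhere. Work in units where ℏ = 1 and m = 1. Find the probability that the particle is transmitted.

Since E < U the interior solution is evanescent with decay constant κ = √(2m(U − E))/ℏ = 2.209.
κw = 1.591, sinh(κw) = 2.351.
The exact tunnelling result is T⁻¹ = 1 + U² sinh²(κw) / [4E(U − E)] = 7.470, so T = 0.134.

T = 0.134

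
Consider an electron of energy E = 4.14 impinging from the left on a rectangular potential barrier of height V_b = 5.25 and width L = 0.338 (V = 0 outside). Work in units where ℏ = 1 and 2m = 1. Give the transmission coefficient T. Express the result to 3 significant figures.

T = 0.834

Since E < V_b the interior solution is evanescent with decay constant κ = √(2m(V_b − E))/ℏ = 1.054.
κL = 0.3561, sinh(κL) = 0.3637.
The exact tunnelling result is T⁻¹ = 1 + V_b² sinh²(κL) / [4E(V_b − E)] = 1.198, so T = 0.834.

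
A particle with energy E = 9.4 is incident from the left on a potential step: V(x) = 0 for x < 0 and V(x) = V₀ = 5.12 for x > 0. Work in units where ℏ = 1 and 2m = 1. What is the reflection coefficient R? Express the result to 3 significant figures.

R = 0.0377

On each side the TISE gives plane waves with k = √(2m(E − V))/ℏ: k₁ = √(2·½·9.4) = 3.066, k₂ = √(2·½·4.28) = 2.069.
Continuity of ψ and ψ′ at the step yields the reflection amplitude r = (k₁ − k₂)/(k₁ + k₂) = 0.1942; thus R = |r|² = 0.03771, T = 0.9623.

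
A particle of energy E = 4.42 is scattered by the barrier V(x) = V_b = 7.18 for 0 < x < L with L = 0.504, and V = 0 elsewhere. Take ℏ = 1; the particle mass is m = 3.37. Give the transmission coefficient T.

Since E < V_b the interior solution is evanescent with decay constant κ = √(2m(V_b − E))/ℏ = 4.313.
κL = 2.174, sinh(κL) = 4.339.
The exact tunnelling result is T⁻¹ = 1 + V_b² sinh²(κL) / [4E(V_b − E)] = 20.89, so T = 0.0479.

T = 0.0479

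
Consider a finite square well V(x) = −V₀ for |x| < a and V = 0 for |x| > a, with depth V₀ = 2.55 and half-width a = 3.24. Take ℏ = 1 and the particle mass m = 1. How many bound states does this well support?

Define the well-strength parameter z₀ = (a/ℏ)√(2mV₀) = 3.24 × √(2·1·2.55) = 7.317.
The even/odd transcendental equations gain one root per π/2 in z₀, giving N = 1 + ⌊2z₀/π⌋ = 1 + ⌊4.658⌋ = 5.

N = 5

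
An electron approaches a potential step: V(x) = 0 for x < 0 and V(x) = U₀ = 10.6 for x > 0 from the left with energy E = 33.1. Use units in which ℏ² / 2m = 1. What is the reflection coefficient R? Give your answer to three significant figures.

On each side the TISE gives plane waves with k = √(2m(E − V))/ℏ: k₁ = √(2·½·33.1) = 5.753, k₂ = √(2·½·22.5) = 4.743.
Matching ψ and ψ′ at x = 0 gives r = (k₁ − k₂)/(k₁ + k₂), so R = r² = 0.009256 and T = 1 − R = 0.9907.

R = 0.00926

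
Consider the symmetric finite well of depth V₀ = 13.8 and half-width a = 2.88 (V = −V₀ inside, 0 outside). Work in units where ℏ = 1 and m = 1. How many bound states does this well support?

N = 10

Define the well-strength parameter z₀ = (a/ℏ)√(2mV₀) = 2.88 × √(2·1·13.8) = 15.13.
The even/odd transcendental equations gain one root per π/2 in z₀, giving N = 1 + ⌊2z₀/π⌋ = 1 + ⌊9.632⌋ = 10.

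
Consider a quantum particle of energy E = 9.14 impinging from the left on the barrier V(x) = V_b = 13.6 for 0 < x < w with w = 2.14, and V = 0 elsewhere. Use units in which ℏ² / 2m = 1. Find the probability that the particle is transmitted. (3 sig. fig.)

E < V_b: inside the barrier ψ ∝ e^{±κx} with κ = √(2m(V_b − E))/ℏ = 2.112.
κw = 4.519, sinh(κw) = 45.89.
Matching ψ, ψ′ at both faces gives T = [1 + V_b² sinh²(κw) / (4E(V_b − E))]⁻¹ = 1/2389 = 0.000419.

T = 0.000419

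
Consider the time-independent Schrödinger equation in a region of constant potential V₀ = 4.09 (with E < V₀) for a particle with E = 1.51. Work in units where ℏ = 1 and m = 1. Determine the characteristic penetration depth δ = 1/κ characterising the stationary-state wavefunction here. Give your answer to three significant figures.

Since E < V₀ the TISE in this region is ψ'' = κ²ψ with κ = √(2m(V₀ − E))/ℏ.
κ = √(2 × 1 × 2.58) = 2.272. The penetration depth is δ = 1/κ = 0.440.

δ = 0.440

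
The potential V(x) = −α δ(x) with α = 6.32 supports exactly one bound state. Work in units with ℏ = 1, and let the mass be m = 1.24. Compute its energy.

For x ≠ 0 the bound state is ψ ∝ e^{−κ|x|}; integrating the TISE across the delta gives the cusp condition 2κ = 2mα/ℏ², so κ = 7.837.
Then E = −ℏ²κ²/(2m) = −mα²/(2ℏ²) = -24.76.

E = -24.8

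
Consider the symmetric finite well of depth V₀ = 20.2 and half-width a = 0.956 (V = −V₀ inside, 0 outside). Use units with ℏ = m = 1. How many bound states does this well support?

The dimensionless depth is z₀ = a√(2mV₀)/ℏ = 0.956 × √(40.40) = 6.076.
A new bound state (alternating even/odd) appears each time z₀ passes a multiple of π/2, so N = ⌊2z₀/π⌋ + 1 = ⌊3.868⌋ + 1 = 4.

N = 4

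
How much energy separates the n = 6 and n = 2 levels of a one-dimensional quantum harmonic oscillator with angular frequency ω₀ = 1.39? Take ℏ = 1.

ΔE = 5.56

E_n = ℏω₀(n + ½), so ΔE = (6 − 2) ℏω₀ = 4 × 1.39 = 5.560.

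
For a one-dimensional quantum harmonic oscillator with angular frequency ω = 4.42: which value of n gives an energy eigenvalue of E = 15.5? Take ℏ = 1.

E_n = ℏω(n + ½) ⇒ n = E/(ℏω) − ½ = 15.5/4.42 − 0.5 = 3.007 → n = 3.

n = 3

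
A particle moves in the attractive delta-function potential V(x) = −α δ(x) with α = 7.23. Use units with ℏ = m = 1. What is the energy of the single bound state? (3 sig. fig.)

E = -26.1

The bound state is ψ(x) = √κ e^{−κ|x|}. The derivative jump ψ'(0⁺) − ψ'(0⁻) = −(2mα/ℏ²)ψ(0) fixes κ = mα/ℏ² = 7.230.
Then E = −ℏ²κ²/(2m) = −mα²/(2ℏ²) = -26.14.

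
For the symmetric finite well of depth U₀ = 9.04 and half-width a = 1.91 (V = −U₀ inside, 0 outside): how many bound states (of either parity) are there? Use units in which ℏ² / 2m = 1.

N = 4

The dimensionless depth is z₀ = a√(2mU₀)/ℏ = 1.91 × √(9.040) = 5.743.
The even/odd transcendental equations gain one root per π/2 in z₀, giving N = 1 + ⌊2z₀/π⌋ = 1 + ⌊3.656⌋ = 4.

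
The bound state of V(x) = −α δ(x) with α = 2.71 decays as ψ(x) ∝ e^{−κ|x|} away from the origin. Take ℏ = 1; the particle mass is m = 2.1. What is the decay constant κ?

Integrating the TISE across x = 0 gives the cusp condition ψ'(0⁺) − ψ'(0⁻) = −(2mα/ℏ²)ψ(0).
With ψ ∝ e^{−κ|x|} this yields −2κ = −2mα/ℏ², so κ = mα/ℏ² = 5.691.

κ = 5.69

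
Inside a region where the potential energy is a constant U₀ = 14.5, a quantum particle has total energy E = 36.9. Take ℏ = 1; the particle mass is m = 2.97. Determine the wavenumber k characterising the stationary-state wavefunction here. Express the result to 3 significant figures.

With E > U₀ the solution is oscillatory, ψ ∝ e^{±ikx} with k = √(2m(E − U₀))/ℏ.
k = √(2 × 2.97 × 22.4) = 11.53.

k = 11.5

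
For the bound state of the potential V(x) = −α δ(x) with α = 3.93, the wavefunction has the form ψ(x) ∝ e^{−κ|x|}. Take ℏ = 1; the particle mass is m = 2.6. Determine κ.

Integrating the TISE across x = 0 gives the cusp condition ψ'(0⁺) − ψ'(0⁻) = −(2mα/ℏ²)ψ(0).
With ψ ∝ e^{−κ|x|} this yields −2κ = −2mα/ℏ², so κ = mα/ℏ² = 10.22.

κ = 10.2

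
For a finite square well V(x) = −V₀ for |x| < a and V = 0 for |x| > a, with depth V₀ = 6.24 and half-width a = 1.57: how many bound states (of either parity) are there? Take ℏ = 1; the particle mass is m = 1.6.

The dimensionless depth is z₀ = a√(2mV₀)/ℏ = 1.57 × √(19.97) = 7.016.
A new bound state (alternating even/odd) appears each time z₀ passes a multiple of π/2, so N = ⌊2z₀/π⌋ + 1 = ⌊4.466⌋ + 1 = 5.

N = 5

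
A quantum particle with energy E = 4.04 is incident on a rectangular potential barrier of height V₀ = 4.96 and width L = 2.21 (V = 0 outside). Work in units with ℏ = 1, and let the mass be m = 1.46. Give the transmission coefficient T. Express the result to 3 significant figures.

E < V₀: inside the barrier ψ ∝ e^{±κx} with κ = √(2m(V₀ − E))/ℏ = 1.639.
κL = 3.622, sinh(κL) = 18.70.
The exact tunnelling result is T⁻¹ = 1 + V₀² sinh²(κL) / [4E(V₀ − E)] = 579.5, so T = 0.00173.

T = 0.00173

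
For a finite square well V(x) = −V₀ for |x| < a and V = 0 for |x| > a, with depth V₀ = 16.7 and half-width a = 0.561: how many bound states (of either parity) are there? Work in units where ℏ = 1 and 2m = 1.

N = 2

Define the well-strength parameter z₀ = (a/ℏ)√(2mV₀) = 0.561 × √(2·0.5·16.7) = 2.293.
A new bound state (alternating even/odd) appears each time z₀ passes a multiple of π/2, so N = ⌊2z₀/π⌋ + 1 = ⌊1.459⌋ + 1 = 2.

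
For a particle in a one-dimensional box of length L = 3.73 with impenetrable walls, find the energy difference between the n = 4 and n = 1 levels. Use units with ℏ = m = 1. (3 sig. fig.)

E_n = n²π²ℏ²/(2mL²), so ΔE = (4² − 1²) π²ℏ²/(2mL²).
ΔE = 15 × π² / (2 × 1 × 3.73²) = 5.320.

ΔE = 5.32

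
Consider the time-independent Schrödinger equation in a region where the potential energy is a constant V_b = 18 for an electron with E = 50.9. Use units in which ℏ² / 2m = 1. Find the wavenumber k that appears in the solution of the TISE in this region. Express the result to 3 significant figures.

With E > V_b the solution is oscillatory, ψ ∝ e^{±ikx} with k = √(2m(E − V_b))/ℏ.
k = √(2 × 0.5 × 32.9) = 5.736.

k = 5.74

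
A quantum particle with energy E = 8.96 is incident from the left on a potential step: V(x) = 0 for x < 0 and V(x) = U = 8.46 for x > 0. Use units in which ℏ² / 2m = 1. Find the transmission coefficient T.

The wavenumbers are k₁ = √(2mE)/ℏ = 2.993 on the left and k₂ = √(2m(E − U))/ℏ = 0.7071 on the right.
Continuity of ψ and ψ′ at the step yields the reflection amplitude r = (k₁ − k₂)/(k₁ + k₂) = 0.6178; thus R = |r|² = 0.3817, T = 0.6183.

T = 0.618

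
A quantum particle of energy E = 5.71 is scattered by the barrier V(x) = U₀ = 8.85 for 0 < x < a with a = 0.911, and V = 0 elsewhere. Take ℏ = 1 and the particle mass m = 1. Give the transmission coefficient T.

T = 0.0374

Since E < U₀ the interior solution is evanescent with decay constant κ = √(2m(U₀ − E))/ℏ = 2.506.
κa = 2.283, sinh(κa) = 4.852.
The exact tunnelling result is T⁻¹ = 1 + U₀² sinh²(κa) / [4E(U₀ − E)] = 26.71, so T = 0.0374.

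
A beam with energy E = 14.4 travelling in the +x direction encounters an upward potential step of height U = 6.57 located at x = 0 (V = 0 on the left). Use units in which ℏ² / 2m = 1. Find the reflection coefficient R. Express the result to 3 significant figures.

R = 0.0228

The wavenumbers are k₁ = √(2mE)/ℏ = 3.795 on the left and k₂ = √(2m(E − U))/ℏ = 2.798 on the right.
Matching ψ and ψ′ at x = 0 gives r = (k₁ − k₂)/(k₁ + k₂), so R = r² = 0.02285 and T = 1 − R = 0.9772.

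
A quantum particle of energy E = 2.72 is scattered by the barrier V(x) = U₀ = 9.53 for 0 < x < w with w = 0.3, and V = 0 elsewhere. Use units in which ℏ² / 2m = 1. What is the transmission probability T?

T = 0.521

E < U₀: inside the barrier ψ ∝ e^{±κx} with κ = √(2m(U₀ − E))/ℏ = 2.610.
κw = 0.7829, sinh(κw) = 0.8653.
Matching ψ, ψ′ at both faces gives T = [1 + U₀² sinh²(κw) / (4E(U₀ − E))]⁻¹ = 1/1.918 = 0.521.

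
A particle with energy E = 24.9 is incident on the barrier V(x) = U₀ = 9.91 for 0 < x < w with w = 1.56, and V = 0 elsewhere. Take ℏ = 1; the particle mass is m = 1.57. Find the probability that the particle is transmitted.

E > U₀: inside the barrier k₂ = √(2m(E − U₀))/ℏ = 6.861, k₂w = 10.70.
Matching at both interfaces gives T⁻¹ = 1 + U₀² sin²(k₂w) / [4E(E − U₀)] = 1.060, hence T = 0.943.

T = 0.943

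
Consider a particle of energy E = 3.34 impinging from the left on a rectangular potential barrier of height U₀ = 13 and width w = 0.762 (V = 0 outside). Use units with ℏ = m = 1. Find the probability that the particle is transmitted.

E < U₀: inside the barrier ψ ∝ e^{±κx} with κ = √(2m(U₀ − E))/ℏ = 4.395.
κw = 3.349, sinh(κw) = 14.22.
The exact tunnelling result is T⁻¹ = 1 + U₀² sinh²(κw) / [4E(U₀ − E)] = 266.0, so T = 0.00376.

T = 0.00376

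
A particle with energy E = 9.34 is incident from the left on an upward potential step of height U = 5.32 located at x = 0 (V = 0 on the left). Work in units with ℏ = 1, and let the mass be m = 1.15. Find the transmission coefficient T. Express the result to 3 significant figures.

The wavenumbers are k₁ = √(2mE)/ℏ = 4.635 on the left and k₂ = √(2m(E − U))/ℏ = 3.041 on the right.
Continuity of ψ and ψ′ at the step yields the reflection amplitude r = (k₁ − k₂)/(k₁ + k₂) = 0.2077; thus R = |r|² = 0.04314, T = 0.9569.

T = 0.957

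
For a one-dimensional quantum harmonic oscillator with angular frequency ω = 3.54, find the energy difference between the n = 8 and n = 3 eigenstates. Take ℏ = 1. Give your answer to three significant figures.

ΔE = 17.7

E_n = ℏω(n + ½), so ΔE = (8 − 3) ℏω = 5 × 3.54 = 17.70.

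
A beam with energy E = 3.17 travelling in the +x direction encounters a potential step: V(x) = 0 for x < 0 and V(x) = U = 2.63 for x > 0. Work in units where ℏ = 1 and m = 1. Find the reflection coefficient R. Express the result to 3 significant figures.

R = 0.173

On each side the TISE gives plane waves with k = √(2m(E − V))/ℏ: k₁ = √(2·1·3.17) = 2.518, k₂ = √(2·1·0.54) = 1.039.
Continuity of ψ and ψ′ at the step yields the reflection amplitude r = (k₁ − k₂)/(k₁ + k₂) = 0.4157; thus R = |r|² = 0.1728, T = 0.8272.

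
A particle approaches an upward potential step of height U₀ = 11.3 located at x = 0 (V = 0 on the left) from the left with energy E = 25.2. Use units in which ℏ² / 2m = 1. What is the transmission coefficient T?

T = 0.978

On each side the TISE gives plane waves with k = √(2m(E − V))/ℏ: k₁ = √(2·½·25.2) = 5.020, k₂ = √(2·½·13.9) = 3.728.
Continuity of ψ and ψ′ at the step yields the reflection amplitude r = (k₁ − k₂)/(k₁ + k₂) = 0.1477; thus R = |r|² = 0.02180, T = 0.9782.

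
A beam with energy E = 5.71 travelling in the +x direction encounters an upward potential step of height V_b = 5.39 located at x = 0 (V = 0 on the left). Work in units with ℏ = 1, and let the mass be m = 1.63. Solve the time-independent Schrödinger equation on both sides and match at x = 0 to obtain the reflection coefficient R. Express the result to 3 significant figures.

The wavenumbers are k₁ = √(2mE)/ℏ = 4.314 on the left and k₂ = √(2m(E − V_b))/ℏ = 1.021 on the right.
Matching ψ and ψ′ at x = 0 gives r = (k₁ − k₂)/(k₁ + k₂), so R = r² = 0.3809 and T = 1 − R = 0.6191.

R = 0.381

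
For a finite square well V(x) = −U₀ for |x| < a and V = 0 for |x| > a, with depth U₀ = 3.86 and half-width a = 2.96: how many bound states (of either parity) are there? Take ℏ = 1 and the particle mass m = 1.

Define the well-strength parameter z₀ = (a/ℏ)√(2mU₀) = 2.96 × √(2·1·3.86) = 8.224.
The even/odd transcendental equations gain one root per π/2 in z₀, giving N = 1 + ⌊2z₀/π⌋ = 1 + ⌊5.236⌋ = 6.

N = 6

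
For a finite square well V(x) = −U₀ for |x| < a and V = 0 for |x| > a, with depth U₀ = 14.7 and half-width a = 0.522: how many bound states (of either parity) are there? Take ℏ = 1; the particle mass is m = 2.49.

The dimensionless depth is z₀ = a√(2mU₀)/ℏ = 0.522 × √(73.21) = 4.466.
A new bound state (alternating even/odd) appears each time z₀ passes a multiple of π/2, so N = ⌊2z₀/π⌋ + 1 = ⌊2.843⌋ + 1 = 3.

N = 3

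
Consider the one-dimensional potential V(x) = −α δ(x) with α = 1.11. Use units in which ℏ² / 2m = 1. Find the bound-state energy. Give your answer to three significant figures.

The bound state is ψ(x) = √κ e^{−κ|x|}. The derivative jump ψ'(0⁺) − ψ'(0⁻) = −(2mα/ℏ²)ψ(0) fixes κ = mα/ℏ² = 0.5550.
Then E = −ℏ²κ²/(2m) = −mα²/(2ℏ²) = -0.3080.

E = -0.308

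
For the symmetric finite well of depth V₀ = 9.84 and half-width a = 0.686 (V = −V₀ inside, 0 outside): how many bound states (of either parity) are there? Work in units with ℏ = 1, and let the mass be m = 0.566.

N = 2

Define the well-strength parameter z₀ = (a/ℏ)√(2mV₀) = 0.686 × √(2·0.566·9.84) = 2.290.
The even/odd transcendental equations gain one root per π/2 in z₀, giving N = 1 + ⌊2z₀/π⌋ = 1 + ⌊1.458⌋ = 2.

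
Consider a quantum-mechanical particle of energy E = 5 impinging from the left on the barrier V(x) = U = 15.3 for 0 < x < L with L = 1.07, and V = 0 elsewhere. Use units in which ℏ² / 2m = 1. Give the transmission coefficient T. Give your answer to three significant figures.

T = 0.00366

Since E < U the interior solution is evanescent with decay constant κ = √(2m(U − E))/ℏ = 3.209.
κL = 3.434, sinh(κL) = 15.48.
Matching ψ, ψ′ at both faces gives T = [1 + U² sinh²(κL) / (4E(U − E))]⁻¹ = 1/273.5 = 0.00366.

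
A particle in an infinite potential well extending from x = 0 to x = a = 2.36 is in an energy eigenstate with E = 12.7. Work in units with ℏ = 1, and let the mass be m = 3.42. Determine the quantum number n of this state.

n = 7

For an infinite well E_n = n²π²ℏ²/(2ma²), so n = (a/πℏ)√(2mE).
n = (2.36/π) × √(2 × 3.42 × 12.7) = 7.002 → n = 7.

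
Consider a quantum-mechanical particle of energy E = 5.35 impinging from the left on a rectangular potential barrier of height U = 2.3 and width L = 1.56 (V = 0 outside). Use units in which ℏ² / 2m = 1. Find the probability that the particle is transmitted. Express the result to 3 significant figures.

E > U: inside the barrier k₂ = √(2m(E − U))/ℏ = 1.746, k₂L = 2.724.
Matching at both interfaces gives T⁻¹ = 1 + U² sin²(k₂L) / [4E(E − U)] = 1.013, hence T = 0.987.

T = 0.987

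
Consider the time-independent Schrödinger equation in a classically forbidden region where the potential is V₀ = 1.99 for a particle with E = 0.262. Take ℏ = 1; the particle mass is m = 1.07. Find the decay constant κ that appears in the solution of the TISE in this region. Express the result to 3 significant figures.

Since E < V₀ the TISE in this region is ψ'' = κ²ψ with κ = √(2m(V₀ − E))/ℏ.
κ = √(2 × 1.07 × 1.728) = 1.923.

κ = 1.92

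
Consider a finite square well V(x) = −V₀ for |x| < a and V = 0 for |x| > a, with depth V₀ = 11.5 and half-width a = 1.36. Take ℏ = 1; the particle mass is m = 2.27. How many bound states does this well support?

Define the well-strength parameter z₀ = (a/ℏ)√(2mV₀) = 1.36 × √(2·2.27·11.5) = 9.827.
The even/odd transcendental equations gain one root per π/2 in z₀, giving N = 1 + ⌊2z₀/π⌋ = 1 + ⌊6.256⌋ = 7.

N = 7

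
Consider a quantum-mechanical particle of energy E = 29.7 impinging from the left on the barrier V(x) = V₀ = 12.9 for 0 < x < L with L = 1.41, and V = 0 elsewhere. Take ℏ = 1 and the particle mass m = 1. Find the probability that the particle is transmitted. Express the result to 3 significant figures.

E > V₀: inside the barrier k₂ = √(2m(E − V₀))/ℏ = 5.797, k₂L = 8.173.
T = [1 + V₀² sin²(k₂L) / (4E(E − V₀))]⁻¹ = 1/1.075 = 0.930.

T = 0.930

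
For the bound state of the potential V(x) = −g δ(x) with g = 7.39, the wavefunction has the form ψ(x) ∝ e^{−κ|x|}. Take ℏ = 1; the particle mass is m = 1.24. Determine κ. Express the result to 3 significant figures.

Integrating the TISE across x = 0 gives the cusp condition ψ'(0⁺) − ψ'(0⁻) = −(2mg/ℏ²)ψ(0).
With ψ ∝ e^{−κ|x|} this yields −2κ = −2mg/ℏ², so κ = mg/ℏ² = 9.164.

κ = 9.16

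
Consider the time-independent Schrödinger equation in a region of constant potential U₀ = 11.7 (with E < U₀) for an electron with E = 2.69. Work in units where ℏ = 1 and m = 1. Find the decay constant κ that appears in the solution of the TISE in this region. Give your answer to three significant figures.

κ = 4.24

Since E < U₀ the TISE in this region is ψ'' = κ²ψ with κ = √(2m(U₀ − E))/ℏ.
κ = √(2 × 1 × 9.01) = 4.245.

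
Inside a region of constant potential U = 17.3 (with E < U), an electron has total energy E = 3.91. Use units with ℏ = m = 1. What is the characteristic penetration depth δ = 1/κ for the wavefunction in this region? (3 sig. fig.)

δ = 0.193

Since E < U the TISE in this region is ψ'' = κ²ψ with κ = √(2m(U − E))/ℏ.
κ = √(2 × 1 × 13.39) = 5.175. The penetration depth is δ = 1/κ = 0.193.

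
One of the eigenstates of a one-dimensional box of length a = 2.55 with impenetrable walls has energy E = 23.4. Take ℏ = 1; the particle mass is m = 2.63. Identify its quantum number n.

For an infinite well E_n = n²π²ℏ²/(2ma²), so n = (a/πℏ)√(2mE).
n = (2.55/π) × √(2 × 2.63 × 23.4) = 9.005 → n = 9.

n = 9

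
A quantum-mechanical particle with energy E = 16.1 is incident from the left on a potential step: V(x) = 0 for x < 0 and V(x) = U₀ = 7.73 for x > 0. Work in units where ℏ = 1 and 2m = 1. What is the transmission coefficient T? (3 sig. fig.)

On each side the TISE gives plane waves with k = √(2m(E − V))/ℏ: k₁ = √(2·½·16.1) = 4.012, k₂ = √(2·½·8.37) = 2.893.
Continuity of ψ and ψ′ at the step yields the reflection amplitude r = (k₁ − k₂)/(k₁ + k₂) = 0.1621; thus R = |r|² = 0.02628, T = 0.9737.

T = 0.974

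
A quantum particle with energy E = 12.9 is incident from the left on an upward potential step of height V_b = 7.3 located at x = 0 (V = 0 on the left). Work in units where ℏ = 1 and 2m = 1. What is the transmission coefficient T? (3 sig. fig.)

The wavenumbers are k₁ = √(2mE)/ℏ = 3.592 on the left and k₂ = √(2m(E − V_b))/ℏ = 2.366 on the right.
Continuity of ψ and ψ′ at the step yields the reflection amplitude r = (k₁ − k₂)/(k₁ + k₂) = 0.2056; thus R = |r|² = 0.04229, T = 0.9577.

T = 0.958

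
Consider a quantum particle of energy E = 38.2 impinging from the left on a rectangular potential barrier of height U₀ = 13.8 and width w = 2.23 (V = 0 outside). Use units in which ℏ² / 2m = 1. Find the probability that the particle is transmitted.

E > U₀: inside the barrier k₂ = √(2m(E − U₀))/ℏ = 4.940, k₂w = 11.02.
Matching at both interfaces gives T⁻¹ = 1 + U₀² sin²(k₂w) / [4E(E − U₀)] = 1.051, hence T = 0.951.

T = 0.951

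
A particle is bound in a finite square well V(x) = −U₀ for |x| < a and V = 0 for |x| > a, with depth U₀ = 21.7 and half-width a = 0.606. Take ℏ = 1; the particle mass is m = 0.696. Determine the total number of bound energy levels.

N = 3

Define the well-strength parameter z₀ = (a/ℏ)√(2mU₀) = 0.606 × √(2·0.696·21.7) = 3.331.
A new bound state (alternating even/odd) appears each time z₀ passes a multiple of π/2, so N = ⌊2z₀/π⌋ + 1 = ⌊2.120⌋ + 1 = 3.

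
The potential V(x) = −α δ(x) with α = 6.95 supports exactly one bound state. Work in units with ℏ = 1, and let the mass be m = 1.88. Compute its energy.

For x ≠ 0 the bound state is ψ ∝ e^{−κ|x|}; integrating the TISE across the delta gives the cusp condition 2κ = 2mα/ℏ², so κ = 13.07.
Then E = −ℏ²κ²/(2m) = −mα²/(2ℏ²) = -45.40.

E = -45.4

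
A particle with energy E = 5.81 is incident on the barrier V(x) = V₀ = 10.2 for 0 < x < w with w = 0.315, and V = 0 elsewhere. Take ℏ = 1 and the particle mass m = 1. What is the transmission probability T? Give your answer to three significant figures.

T = 0.459

E < V₀: inside the barrier ψ ∝ e^{±κx} with κ = √(2m(V₀ − E))/ℏ = 2.963.
κw = 0.9334, sinh(κw) = 1.075.
Matching ψ, ψ′ at both faces gives T = [1 + V₀² sinh²(κw) / (4E(V₀ − E))]⁻¹ = 1/2.178 = 0.459.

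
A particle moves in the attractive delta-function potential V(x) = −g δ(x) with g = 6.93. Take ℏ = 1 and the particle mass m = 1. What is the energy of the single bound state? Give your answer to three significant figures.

For x ≠ 0 the bound state is ψ ∝ e^{−κ|x|}; integrating the TISE across the delta gives the cusp condition 2κ = 2mg/ℏ², so κ = 6.930.
Then E = −ℏ²κ²/(2m) = −mg²/(2ℏ²) = -24.01.

E = -24.0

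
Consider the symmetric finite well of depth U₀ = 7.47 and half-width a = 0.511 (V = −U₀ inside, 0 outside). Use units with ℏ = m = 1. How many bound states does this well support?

Define the well-strength parameter z₀ = (a/ℏ)√(2mU₀) = 0.511 × √(2·1·7.47) = 1.975.
A new bound state (alternating even/odd) appears each time z₀ passes a multiple of π/2, so N = ⌊2z₀/π⌋ + 1 = ⌊1.257⌋ + 1 = 2.

N = 2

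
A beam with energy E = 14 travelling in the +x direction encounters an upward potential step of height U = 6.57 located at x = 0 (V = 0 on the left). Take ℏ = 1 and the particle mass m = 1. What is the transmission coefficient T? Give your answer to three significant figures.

T = 0.975

On each side the TISE gives plane waves with k = √(2m(E − V))/ℏ: k₁ = √(2·1·14) = 5.292, k₂ = √(2·1·7.43) = 3.855.
Matching ψ and ψ′ at x = 0 gives r = (k₁ − k₂)/(k₁ + k₂), so R = r² = 0.02467 and T = 1 − R = 0.9753.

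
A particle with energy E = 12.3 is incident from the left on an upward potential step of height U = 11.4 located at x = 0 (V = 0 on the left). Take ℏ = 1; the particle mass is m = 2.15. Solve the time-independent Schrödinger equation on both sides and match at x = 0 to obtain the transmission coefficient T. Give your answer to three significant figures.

T = 0.670

The wavenumbers are k₁ = √(2mE)/ℏ = 7.273 on the left and k₂ = √(2m(E − U))/ℏ = 1.967 on the right.
Continuity of ψ and ψ′ at the step yields the reflection amplitude r = (k₁ − k₂)/(k₁ + k₂) = 0.5742; thus R = |r|² = 0.3297, T = 0.6703.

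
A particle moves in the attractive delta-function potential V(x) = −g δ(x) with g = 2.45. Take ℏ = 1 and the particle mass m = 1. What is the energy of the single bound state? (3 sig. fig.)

E = -3.00

The bound state is ψ(x) = √κ e^{−κ|x|}. The derivative jump ψ'(0⁺) − ψ'(0⁻) = −(2mg/ℏ²)ψ(0) fixes κ = mg/ℏ² = 2.450.
Then E = −ℏ²κ²/(2m) = −mg²/(2ℏ²) = -3.001.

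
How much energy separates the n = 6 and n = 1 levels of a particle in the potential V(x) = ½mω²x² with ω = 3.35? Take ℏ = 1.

E_n = ℏω(n + ½), so ΔE = (6 − 1) ℏω = 5 × 3.35 = 16.75.

ΔE = 16.8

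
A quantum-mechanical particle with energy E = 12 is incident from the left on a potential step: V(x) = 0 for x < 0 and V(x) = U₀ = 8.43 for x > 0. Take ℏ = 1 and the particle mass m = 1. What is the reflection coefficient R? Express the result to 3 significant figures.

On each side the TISE gives plane waves with k = √(2m(E − V))/ℏ: k₁ = √(2·1·12) = 4.899, k₂ = √(2·1·3.57) = 2.672.
Continuity of ψ and ψ′ at the step yields the reflection amplitude r = (k₁ − k₂)/(k₁ + k₂) = 0.2941; thus R = |r|² = 0.08651, T = 0.9135.

R = 0.0865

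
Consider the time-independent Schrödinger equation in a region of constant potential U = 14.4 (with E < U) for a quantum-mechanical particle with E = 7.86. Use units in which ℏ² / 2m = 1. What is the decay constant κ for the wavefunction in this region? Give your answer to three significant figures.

Since E < U the TISE in this region is ψ'' = κ²ψ with κ = √(2m(U − E))/ℏ.
κ = √(2 × 0.5 × 6.54) = 2.557.

κ = 2.56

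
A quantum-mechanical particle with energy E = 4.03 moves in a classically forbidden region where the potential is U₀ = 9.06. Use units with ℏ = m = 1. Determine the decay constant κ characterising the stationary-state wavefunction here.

Since E < U₀ the TISE in this region is ψ'' = κ²ψ with κ = √(2m(U₀ − E))/ℏ.
κ = √(2 × 1 × 5.03) = 3.172.

κ = 3.17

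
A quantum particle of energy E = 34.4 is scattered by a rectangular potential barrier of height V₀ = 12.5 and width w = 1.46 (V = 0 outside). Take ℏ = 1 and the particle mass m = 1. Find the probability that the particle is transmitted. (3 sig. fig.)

E > V₀: inside the barrier k₂ = √(2m(E − V₀))/ℏ = 6.618, k₂w = 9.663.
T = [1 + V₀² sin²(k₂w) / (4E(E − V₀))]⁻¹ = 1/1.003 = 0.997.

T = 0.997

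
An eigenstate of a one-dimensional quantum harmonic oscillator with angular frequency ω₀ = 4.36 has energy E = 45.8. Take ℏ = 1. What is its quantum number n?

n = 10

Invert E_n = (n + ½)ℏω₀: n = E/ℏω₀ − ½ = 10.005, so n = 10.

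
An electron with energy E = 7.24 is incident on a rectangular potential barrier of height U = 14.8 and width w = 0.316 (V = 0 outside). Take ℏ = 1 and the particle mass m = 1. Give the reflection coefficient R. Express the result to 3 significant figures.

E < U: inside the barrier ψ ∝ e^{±κx} with κ = √(2m(U − E))/ℏ = 3.888.
κw = 1.229, sinh(κw) = 1.562.
Matching ψ, ψ′ at both faces gives T = [1 + U² sinh²(κw) / (4E(U − E))]⁻¹ = 1/3.441 = 0.291.
R = 1 − T = 0.709.

R = 0.709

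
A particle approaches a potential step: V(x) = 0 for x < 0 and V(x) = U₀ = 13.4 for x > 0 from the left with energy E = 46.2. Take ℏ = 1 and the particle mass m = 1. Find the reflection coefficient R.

On each side the TISE gives plane waves with k = √(2m(E − V))/ℏ: k₁ = √(2·1·46.2) = 9.612, k₂ = √(2·1·32.8) = 8.099.
Continuity of ψ and ψ′ at the step yields the reflection amplitude r = (k₁ − k₂)/(k₁ + k₂) = 0.08543; thus R = |r|² = 0.007298, T = 0.9927.

R = 0.00730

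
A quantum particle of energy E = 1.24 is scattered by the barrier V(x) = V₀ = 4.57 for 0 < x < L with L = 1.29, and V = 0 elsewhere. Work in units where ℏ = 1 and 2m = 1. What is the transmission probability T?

T = 0.0282

E < V₀: inside the barrier ψ ∝ e^{±κx} with κ = √(2m(V₀ − E))/ℏ = 1.825.
κL = 2.354, sinh(κL) = 5.216.
Matching ψ, ψ′ at both faces gives T = [1 + V₀² sinh²(κL) / (4E(V₀ − E))]⁻¹ = 1/35.41 = 0.0282.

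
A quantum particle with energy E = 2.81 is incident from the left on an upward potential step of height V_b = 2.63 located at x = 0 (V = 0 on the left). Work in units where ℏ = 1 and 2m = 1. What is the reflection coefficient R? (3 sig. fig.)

On each side the TISE gives plane waves with k = √(2m(E − V))/ℏ: k₁ = √(2·½·2.81) = 1.676, k₂ = √(2·½·0.18) = 0.4243.
Continuity of ψ and ψ′ at the step yields the reflection amplitude r = (k₁ − k₂)/(k₁ + k₂) = 0.5960; thus R = |r|² = 0.3553, T = 0.6447.

R = 0.355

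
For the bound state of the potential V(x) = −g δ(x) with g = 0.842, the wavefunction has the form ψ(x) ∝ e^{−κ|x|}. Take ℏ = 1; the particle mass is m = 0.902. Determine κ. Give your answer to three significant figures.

Integrate −(ℏ²/2m)ψ'' − gδ(x)ψ = Eψ from −ε to +ε: the ψ'' term gives ψ'(0⁺) − ψ'(0⁻) and the δ term gives −(2mg/ℏ²)ψ(0).
With ψ ∝ e^{−κ|x|} this yields −2κ = −2mg/ℏ², so κ = mg/ℏ² = 0.7595.

κ = 0.759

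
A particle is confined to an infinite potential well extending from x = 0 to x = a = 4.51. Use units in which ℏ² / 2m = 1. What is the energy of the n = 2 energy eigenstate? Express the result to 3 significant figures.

Requiring ψ(0) = ψ(a) = 0 quantises k = nπ/a, hence E_n = ℏ²k²/2m = n²π²ℏ²/(2ma²).
E_2 = 2² × π² / (2 × 0.5 × 4.51²) = 1.941.

E = 1.94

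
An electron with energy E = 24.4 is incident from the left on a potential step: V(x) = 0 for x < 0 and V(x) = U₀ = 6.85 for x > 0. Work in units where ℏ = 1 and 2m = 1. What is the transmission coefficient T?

On each side the TISE gives plane waves with k = √(2m(E − V))/ℏ: k₁ = √(2·½·24.4) = 4.940, k₂ = √(2·½·17.55) = 4.189.
Matching ψ and ψ′ at x = 0 gives r = (k₁ − k₂)/(k₁ + k₂), so R = r² = 0.006756 and T = 1 − R = 0.9932.

T = 0.993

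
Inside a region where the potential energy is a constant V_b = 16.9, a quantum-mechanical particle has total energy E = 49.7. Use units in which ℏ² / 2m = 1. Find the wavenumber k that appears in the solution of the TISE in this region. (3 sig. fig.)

With E > V_b the solution is oscillatory, ψ ∝ e^{±ikx} with k = √(2m(E − V_b))/ℏ.
k = √(2 × 0.5 × 32.8) = 5.727.

k = 5.73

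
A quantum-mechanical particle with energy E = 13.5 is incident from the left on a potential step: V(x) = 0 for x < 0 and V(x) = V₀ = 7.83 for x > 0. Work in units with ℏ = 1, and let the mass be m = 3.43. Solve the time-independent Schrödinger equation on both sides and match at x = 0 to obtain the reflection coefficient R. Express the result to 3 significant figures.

On each side the TISE gives plane waves with k = √(2m(E − V))/ℏ: k₁ = √(2·3.43·13.5) = 9.623, k₂ = √(2·3.43·5.67) = 6.237.
Continuity of ψ and ψ′ at the step yields the reflection amplitude r = (k₁ − k₂)/(k₁ + k₂) = 0.2135; thus R = |r|² = 0.04560, T = 0.9544.

R = 0.0456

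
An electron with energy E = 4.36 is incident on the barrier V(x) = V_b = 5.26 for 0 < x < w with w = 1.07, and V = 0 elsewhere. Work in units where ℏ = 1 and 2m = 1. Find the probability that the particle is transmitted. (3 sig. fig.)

T = 0.283

Since E < V_b the interior solution is evanescent with decay constant κ = √(2m(V_b − E))/ℏ = 0.9487.
κw = 1.015, sinh(κw) = 1.199.
Matching ψ, ψ′ at both faces gives T = [1 + V_b² sinh²(κw) / (4E(V_b − E))]⁻¹ = 1/3.532 = 0.283.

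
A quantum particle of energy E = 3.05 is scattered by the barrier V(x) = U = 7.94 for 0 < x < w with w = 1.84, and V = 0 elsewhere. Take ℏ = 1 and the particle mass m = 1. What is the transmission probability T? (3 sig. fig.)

Since E < U the interior solution is evanescent with decay constant κ = √(2m(U − E))/ℏ = 3.127.
κw = 5.754, sinh(κw) = 157.8.
The exact tunnelling result is T⁻¹ = 1 + U² sinh²(κw) / [4E(U − E)] = 26300, so T = 0.0000380.

T = 0.0000380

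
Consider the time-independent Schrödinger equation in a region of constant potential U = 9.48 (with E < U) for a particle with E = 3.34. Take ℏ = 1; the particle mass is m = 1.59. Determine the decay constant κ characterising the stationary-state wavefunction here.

Since E < U the TISE in this region is ψ'' = κ²ψ with κ = √(2m(U − E))/ℏ.
κ = √(2 × 1.59 × 6.14) = 4.419.

κ = 4.42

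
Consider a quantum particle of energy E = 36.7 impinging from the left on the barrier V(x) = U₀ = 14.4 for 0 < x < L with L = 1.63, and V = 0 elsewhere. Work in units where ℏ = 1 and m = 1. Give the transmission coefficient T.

E > U₀: inside the barrier k₂ = √(2m(E − U₀))/ℏ = 6.678, k₂L = 10.89.
Matching at both interfaces gives T⁻¹ = 1 + U₀² sin²(k₂L) / [4E(E − U₀)] = 1.063, hence T = 0.941.

T = 0.941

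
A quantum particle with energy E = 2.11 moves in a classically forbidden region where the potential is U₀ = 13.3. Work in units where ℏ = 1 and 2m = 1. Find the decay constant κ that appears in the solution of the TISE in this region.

κ = 3.35

Since E < U₀ the TISE in this region is ψ'' = κ²ψ with κ = √(2m(U₀ − E))/ℏ.
κ = √(2 × 0.5 × 11.19) = 3.345.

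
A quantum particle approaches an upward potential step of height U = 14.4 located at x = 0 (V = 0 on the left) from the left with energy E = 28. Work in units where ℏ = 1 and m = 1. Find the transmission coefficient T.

The wavenumbers are k₁ = √(2mE)/ℏ = 7.483 on the left and k₂ = √(2m(E − U))/ℏ = 5.215 on the right.
Continuity of ψ and ψ′ at the step yields the reflection amplitude r = (k₁ − k₂)/(k₁ + k₂) = 0.1786; thus R = |r|² = 0.03190, T = 0.9681.

T = 0.968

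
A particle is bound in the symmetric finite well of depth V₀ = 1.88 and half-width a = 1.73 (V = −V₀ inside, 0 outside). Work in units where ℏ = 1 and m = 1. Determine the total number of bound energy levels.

N = 3

Define the well-strength parameter z₀ = (a/ℏ)√(2mV₀) = 1.73 × √(2·1·1.88) = 3.355.
A new bound state (alternating even/odd) appears each time z₀ passes a multiple of π/2, so N = ⌊2z₀/π⌋ + 1 = ⌊2.136⌋ + 1 = 3.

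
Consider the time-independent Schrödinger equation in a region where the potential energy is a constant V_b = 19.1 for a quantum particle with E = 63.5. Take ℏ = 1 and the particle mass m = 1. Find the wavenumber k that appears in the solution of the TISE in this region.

With E > V_b the solution is oscillatory, ψ ∝ e^{±ikx} with k = √(2m(E − V_b))/ℏ.
k = √(2 × 1 × 44.4) = 9.423.

k = 9.42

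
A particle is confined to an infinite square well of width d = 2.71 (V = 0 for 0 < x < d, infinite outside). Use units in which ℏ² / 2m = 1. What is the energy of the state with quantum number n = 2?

The infinite-well eigenfunctions ψ_n = √(2/d) sin(nπx/d) vanish at both walls, giving E_n = n²π²ℏ²/(2md²).
E_2 = 2² × π² / (2 × 0.5 × 2.71²) = 5.376.

E = 5.38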